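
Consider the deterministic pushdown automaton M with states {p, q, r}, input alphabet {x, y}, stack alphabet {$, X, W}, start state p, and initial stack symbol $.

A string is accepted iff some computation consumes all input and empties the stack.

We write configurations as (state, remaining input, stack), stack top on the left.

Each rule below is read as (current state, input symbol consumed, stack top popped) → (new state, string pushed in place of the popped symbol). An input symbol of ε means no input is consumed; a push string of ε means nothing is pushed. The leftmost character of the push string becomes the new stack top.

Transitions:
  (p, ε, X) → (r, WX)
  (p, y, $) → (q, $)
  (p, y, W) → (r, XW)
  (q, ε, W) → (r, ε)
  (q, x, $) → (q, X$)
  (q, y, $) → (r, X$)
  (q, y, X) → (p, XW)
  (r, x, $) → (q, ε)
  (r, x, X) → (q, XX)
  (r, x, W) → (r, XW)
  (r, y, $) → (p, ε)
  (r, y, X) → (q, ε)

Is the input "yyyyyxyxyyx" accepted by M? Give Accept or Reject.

Accept

(p, yyyyyxyxyyx, $) ⊢ (q, yyyyxyxyyx, $) ⊢ (r, yyyxyxyyx, X$) ⊢ (q, yyxyxyyx, $) ⊢ (r, yxyxyyx, X$) ⊢ (q, xyxyyx, $) ⊢ (q, yxyyx, X$) ⊢ (p, xyyx, XW$) ⊢ (r, xyyx, WXW$) ⊢ (r, yyx, XWXW$) ⊢ (q, yx, WXW$) ⊢ (r, yx, XW$) ⊢ (q, x, W$) ⊢ (r, x, $) ⊢ (q, ε, ε)
All input consumed and the stack is empty.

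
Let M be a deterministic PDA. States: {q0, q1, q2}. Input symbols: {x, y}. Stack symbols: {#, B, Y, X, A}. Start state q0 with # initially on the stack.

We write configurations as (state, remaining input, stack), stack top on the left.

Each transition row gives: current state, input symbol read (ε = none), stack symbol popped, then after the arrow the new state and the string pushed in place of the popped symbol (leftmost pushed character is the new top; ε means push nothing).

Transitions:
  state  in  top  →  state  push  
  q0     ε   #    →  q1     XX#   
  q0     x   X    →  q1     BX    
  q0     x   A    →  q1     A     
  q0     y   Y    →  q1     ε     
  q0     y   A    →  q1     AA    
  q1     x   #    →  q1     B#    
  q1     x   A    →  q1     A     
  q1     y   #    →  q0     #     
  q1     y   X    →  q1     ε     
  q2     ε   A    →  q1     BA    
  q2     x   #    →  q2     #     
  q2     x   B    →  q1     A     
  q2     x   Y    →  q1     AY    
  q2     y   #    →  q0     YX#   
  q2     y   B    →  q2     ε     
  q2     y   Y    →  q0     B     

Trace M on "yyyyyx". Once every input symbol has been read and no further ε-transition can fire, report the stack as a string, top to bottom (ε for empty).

B#

(q0, yyyyyx, #)
  ε-move, top #: go to q1, push XX# → (q1, yyyyyx, XX#)
  read y, top X: go to q1, push ε → (q1, yyyyx, X#)
  read y, top X: go to q1, push ε → (q1, yyyx, #)
  read y, top #: go to q0, push # → (q0, yyx, #)
  ε-move, top #: go to q1, push XX# → (q1, yyx, XX#)
  read y, top X: go to q1, push ε → (q1, yx, X#)
  read y, top X: go to q1, push ε → (q1, x, #)
  read x, top #: go to q1, push B# → (q1, ε, B#)
All input consumed in state q1 with stack B#.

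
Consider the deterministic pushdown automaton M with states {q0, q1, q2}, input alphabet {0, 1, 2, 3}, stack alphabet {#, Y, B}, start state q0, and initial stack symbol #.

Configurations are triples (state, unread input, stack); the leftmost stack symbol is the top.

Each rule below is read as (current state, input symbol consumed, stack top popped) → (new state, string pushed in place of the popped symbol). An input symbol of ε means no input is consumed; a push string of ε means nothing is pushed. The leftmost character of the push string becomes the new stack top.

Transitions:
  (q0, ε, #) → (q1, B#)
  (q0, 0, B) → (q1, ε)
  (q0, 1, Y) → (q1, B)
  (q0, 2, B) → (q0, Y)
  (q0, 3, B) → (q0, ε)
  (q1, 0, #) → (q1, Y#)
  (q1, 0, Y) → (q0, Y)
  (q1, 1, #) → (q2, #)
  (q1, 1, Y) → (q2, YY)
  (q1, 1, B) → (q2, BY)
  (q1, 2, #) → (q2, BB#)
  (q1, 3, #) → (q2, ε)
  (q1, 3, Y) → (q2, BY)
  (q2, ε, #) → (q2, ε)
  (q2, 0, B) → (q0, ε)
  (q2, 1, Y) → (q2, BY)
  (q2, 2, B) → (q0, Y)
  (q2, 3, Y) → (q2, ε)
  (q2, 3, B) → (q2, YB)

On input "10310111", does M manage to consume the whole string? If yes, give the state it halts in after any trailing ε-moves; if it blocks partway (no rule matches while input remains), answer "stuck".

(q0, 10310111, #)
  ε-move, top #: go to q1, push B# → (q1, 10310111, B#)
  read 1, top B: go to q2, push BY → (q2, 0310111, BY#)
  read 0, top B: go to q0, push ε → (q0, 310111, Y#)
No transition for (q0, 3, top Y); M blocks with input 310111 remaining.

stuck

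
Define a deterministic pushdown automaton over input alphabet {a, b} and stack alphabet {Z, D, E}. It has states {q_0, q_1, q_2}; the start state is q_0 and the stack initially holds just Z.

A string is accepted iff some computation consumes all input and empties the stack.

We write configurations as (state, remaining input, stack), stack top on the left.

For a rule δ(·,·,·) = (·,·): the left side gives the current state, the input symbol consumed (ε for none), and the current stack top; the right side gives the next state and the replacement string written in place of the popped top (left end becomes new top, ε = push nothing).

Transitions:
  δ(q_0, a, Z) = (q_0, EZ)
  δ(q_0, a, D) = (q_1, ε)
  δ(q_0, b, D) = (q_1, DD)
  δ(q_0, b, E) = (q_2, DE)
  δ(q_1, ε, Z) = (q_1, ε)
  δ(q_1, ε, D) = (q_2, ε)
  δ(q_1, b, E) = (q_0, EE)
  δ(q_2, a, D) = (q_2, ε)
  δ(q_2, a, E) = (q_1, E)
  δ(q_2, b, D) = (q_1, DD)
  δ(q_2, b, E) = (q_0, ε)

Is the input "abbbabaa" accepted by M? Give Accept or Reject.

Reject

(q_0, abbbabaa, Z)
  read a, top Z: go to q_0, push EZ → (q_0, bbbabaa, EZ)
  read b, top E: go to q_2, push DE → (q_2, bbabaa, DEZ)
  read b, top D: go to q_1, push DD → (q_1, babaa, DDEZ)
  ε-move, top D: go to q_2, push ε → (q_2, babaa, DEZ)
  read b, top D: go to q_1, push DD → (q_1, abaa, DDEZ)
  ε-move, top D: go to q_2, push ε → (q_2, abaa, DEZ)
  read a, top D: go to q_2, push ε → (q_2, baa, EZ)
  read b, top E: go to q_0, push ε → (q_0, aa, Z)
  read a, top Z: go to q_0, push EZ → (q_0, a, EZ)
No transition applies at (q_0, a, EZ); input not fully consumed.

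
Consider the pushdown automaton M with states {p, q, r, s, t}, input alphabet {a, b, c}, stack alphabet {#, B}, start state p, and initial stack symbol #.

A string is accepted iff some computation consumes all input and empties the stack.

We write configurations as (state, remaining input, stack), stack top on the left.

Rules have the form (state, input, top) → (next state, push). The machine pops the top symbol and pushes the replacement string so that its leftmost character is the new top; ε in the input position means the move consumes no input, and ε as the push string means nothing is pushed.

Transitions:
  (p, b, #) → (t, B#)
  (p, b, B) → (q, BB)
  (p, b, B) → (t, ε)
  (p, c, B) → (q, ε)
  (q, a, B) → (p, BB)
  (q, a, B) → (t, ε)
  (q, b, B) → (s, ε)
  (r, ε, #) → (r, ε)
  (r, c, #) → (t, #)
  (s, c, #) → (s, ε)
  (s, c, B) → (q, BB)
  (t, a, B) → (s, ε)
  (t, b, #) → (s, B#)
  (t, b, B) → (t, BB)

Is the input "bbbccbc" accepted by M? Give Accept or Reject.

Reject

No computation consumes all input and empties the stack.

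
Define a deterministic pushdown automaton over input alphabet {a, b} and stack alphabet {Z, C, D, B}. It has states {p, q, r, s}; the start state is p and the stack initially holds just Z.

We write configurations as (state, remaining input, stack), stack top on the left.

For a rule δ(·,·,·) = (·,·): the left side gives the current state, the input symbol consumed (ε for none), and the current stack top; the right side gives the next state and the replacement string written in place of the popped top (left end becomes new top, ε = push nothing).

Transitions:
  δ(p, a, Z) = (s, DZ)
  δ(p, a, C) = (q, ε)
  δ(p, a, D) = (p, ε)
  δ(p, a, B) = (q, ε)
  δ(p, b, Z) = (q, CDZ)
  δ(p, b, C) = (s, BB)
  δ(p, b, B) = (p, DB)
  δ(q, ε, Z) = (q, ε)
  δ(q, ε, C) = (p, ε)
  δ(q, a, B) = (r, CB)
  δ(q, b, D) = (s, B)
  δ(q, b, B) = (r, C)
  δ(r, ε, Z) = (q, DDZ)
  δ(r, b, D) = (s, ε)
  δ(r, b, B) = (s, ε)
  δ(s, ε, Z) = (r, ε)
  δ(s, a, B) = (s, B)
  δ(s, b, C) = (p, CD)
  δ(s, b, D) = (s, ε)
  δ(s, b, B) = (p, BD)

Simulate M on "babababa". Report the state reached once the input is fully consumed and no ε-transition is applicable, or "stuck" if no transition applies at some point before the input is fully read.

(p, babababa, Z) ⊢ (q, abababa, CDZ) ⊢ (p, abababa, DZ) ⊢ (p, bababa, Z) ⊢ (q, ababa, CDZ) ⊢ (p, ababa, DZ) ⊢ (p, baba, Z) ⊢ (q, aba, CDZ) ⊢ (p, aba, DZ) ⊢ (p, ba, Z) ⊢ (q, a, CDZ) ⊢ (p, a, DZ) ⊢ (p, ε, Z)
All input consumed; M is in state p.

p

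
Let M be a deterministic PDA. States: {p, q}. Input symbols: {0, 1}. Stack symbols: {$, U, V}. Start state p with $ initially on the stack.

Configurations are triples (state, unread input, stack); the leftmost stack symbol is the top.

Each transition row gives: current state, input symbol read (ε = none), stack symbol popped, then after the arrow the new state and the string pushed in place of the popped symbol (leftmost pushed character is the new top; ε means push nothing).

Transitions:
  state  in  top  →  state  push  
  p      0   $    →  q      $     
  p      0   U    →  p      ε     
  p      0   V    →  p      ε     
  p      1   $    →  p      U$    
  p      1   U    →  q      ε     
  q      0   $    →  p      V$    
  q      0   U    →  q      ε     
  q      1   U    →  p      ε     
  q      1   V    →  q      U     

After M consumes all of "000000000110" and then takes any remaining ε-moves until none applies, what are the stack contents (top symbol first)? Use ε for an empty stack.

V$

(p, 000000000110, $)
  read 0, top $: go to q, push $ → (q, 00000000110, $)
  read 0, top $: go to p, push V$ → (p, 0000000110, V$)
  read 0, top V: go to p, push ε → (p, 000000110, $)
  read 0, top $: go to q, push $ → (q, 00000110, $)
  read 0, top $: go to p, push V$ → (p, 0000110, V$)
  read 0, top V: go to p, push ε → (p, 000110, $)
  read 0, top $: go to q, push $ → (q, 00110, $)
  read 0, top $: go to p, push V$ → (p, 0110, V$)
  read 0, top V: go to p, push ε → (p, 110, $)
  read 1, top $: go to p, push U$ → (p, 10, U$)
  read 1, top U: go to q, push ε → (q, 0, $)
  read 0, top $: go to p, push V$ → (p, ε, V$)
All input consumed in state p with stack V$.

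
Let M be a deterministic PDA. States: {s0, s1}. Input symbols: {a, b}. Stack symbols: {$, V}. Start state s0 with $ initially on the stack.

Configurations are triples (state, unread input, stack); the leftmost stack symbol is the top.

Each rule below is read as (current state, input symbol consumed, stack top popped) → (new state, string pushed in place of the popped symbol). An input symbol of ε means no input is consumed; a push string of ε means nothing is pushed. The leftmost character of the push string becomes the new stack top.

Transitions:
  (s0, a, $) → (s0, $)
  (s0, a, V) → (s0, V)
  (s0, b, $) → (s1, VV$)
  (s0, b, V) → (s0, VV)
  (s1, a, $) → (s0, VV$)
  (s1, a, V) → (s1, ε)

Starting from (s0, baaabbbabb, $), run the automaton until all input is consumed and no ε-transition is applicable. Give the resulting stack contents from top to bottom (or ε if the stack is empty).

VVVVVVV$

(s0, baaabbbabb, $)
  read b, top $: go to s1, push VV$ → (s1, aaabbbabb, VV$)
  read a, top V: go to s1, push ε → (s1, aabbbabb, V$)
  read a, top V: go to s1, push ε → (s1, abbbabb, $)
  read a, top $: go to s0, push VV$ → (s0, bbbabb, VV$)
  read b, top V: go to s0, push VV → (s0, bbabb, VVV$)
  read b, top V: go to s0, push VV → (s0, babb, VVVV$)
  read b, top V: go to s0, push VV → (s0, abb, VVVVV$)
  read a, top V: go to s0, push V → (s0, bb, VVVVV$)
  read b, top V: go to s0, push VV → (s0, b, VVVVVV$)
  read b, top V: go to s0, push VV → (s0, ε, VVVVVVV$)
All input consumed in state s0 with stack VVVVVVV$.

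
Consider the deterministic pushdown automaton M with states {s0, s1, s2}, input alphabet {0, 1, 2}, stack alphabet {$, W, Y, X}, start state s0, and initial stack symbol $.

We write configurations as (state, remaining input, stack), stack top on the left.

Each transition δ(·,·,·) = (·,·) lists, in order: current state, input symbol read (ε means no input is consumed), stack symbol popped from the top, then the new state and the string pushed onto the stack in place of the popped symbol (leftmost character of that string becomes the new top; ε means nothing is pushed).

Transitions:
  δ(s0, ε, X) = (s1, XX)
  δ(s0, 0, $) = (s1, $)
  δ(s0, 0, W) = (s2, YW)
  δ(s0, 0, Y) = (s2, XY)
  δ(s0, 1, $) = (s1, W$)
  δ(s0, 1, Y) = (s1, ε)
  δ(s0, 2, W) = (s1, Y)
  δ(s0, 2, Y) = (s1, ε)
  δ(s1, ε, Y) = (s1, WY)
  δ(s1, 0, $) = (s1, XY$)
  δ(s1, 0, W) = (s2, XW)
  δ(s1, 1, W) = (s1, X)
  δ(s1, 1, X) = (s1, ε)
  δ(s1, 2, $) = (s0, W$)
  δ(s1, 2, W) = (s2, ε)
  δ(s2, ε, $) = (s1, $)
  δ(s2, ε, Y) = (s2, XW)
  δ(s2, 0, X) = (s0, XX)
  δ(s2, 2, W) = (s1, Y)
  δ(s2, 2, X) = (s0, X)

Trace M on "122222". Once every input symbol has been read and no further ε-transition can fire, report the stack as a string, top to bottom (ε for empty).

(s0, 122222, $) ⊢ (s1, 22222, W$) ⊢ (s2, 2222, $) ⊢ (s1, 2222, $) ⊢ (s0, 222, W$) ⊢ (s1, 22, Y$) ⊢ (s1, 22, WY$) ⊢ (s2, 2, Y$) ⊢ (s2, 2, XW$) ⊢ (s0, ε, XW$) ⊢ (s1, ε, XXW$)
All input consumed in state s1 with stack XXW$.

XXW$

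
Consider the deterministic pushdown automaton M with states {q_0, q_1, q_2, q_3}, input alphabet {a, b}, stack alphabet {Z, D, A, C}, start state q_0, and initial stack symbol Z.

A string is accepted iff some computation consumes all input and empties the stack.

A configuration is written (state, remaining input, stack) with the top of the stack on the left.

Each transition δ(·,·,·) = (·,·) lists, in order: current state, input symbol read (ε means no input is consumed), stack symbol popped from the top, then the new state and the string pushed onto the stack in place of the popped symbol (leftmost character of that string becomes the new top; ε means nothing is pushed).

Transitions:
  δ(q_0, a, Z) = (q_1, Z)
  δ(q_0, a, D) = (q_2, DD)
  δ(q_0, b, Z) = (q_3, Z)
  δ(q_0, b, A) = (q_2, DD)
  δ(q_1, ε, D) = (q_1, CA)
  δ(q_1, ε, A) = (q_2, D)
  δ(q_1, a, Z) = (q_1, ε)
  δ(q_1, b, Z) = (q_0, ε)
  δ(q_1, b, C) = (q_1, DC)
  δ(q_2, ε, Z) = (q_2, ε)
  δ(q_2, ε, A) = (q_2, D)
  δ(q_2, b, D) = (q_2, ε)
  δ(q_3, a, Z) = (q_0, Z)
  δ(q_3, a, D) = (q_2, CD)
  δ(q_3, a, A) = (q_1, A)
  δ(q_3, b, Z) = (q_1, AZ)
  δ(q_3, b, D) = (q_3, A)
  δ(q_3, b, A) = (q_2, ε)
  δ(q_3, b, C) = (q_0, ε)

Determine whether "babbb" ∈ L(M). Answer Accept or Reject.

(q_0, babbb, Z)
  read b, top Z: go to q_3, push Z → (q_3, abbb, Z)
  read a, top Z: go to q_0, push Z → (q_0, bbb, Z)
  read b, top Z: go to q_3, push Z → (q_3, bb, Z)
  read b, top Z: go to q_1, push AZ → (q_1, b, AZ)
  ε-move, top A: go to q_2, push D → (q_2, b, DZ)
  read b, top D: go to q_2, push ε → (q_2, ε, Z)
  ε-move, top Z: go to q_2, push ε → (q_2, ε, ε)
All input consumed and the stack is empty.

Accept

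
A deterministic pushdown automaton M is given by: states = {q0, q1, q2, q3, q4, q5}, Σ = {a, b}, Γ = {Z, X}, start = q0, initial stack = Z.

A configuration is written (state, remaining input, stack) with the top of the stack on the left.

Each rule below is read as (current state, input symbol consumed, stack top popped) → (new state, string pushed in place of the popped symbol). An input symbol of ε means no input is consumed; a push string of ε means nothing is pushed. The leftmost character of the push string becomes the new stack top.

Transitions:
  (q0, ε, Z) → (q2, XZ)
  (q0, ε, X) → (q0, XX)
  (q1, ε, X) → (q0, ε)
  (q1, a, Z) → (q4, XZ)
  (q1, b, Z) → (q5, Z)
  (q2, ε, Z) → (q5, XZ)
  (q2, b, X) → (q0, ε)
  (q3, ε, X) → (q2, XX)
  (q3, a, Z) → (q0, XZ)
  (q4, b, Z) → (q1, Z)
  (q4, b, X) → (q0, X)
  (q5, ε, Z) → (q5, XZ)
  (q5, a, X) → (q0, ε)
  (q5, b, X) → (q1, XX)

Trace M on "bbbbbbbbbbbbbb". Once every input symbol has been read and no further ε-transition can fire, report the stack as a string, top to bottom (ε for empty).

XZ

(q0, bbbbbbbbbbbbbb, Z)
  ε-move, top Z: go to q2, push XZ → (q2, bbbbbbbbbbbbbb, XZ)
  read b, top X: go to q0, push ε → (q0, bbbbbbbbbbbbb, Z)
  ε-move, top Z: go to q2, push XZ → (q2, bbbbbbbbbbbbb, XZ)
  read b, top X: go to q0, push ε → (q0, bbbbbbbbbbbb, Z)
  ε-move, top Z: go to q2, push XZ → (q2, bbbbbbbbbbbb, XZ)
  read b, top X: go to q0, push ε → (q0, bbbbbbbbbbb, Z)
  ε-move, top Z: go to q2, push XZ → (q2, bbbbbbbbbbb, XZ)
  read b, top X: go to q0, push ε → (q0, bbbbbbbbbb, Z)
  ε-move, top Z: go to q2, push XZ → (q2, bbbbbbbbbb, XZ)
  read b, top X: go to q0, push ε → (q0, bbbbbbbbb, Z)
  ε-move, top Z: go to q2, push XZ → (q2, bbbbbbbbb, XZ)
  read b, top X: go to q0, push ε → (q0, bbbbbbbb, Z)
  ε-move, top Z: go to q2, push XZ → (q2, bbbbbbbb, XZ)
  read b, top X: go to q0, push ε → (q0, bbbbbbb, Z)
  ε-move, top Z: go to q2, push XZ → (q2, bbbbbbb, XZ)
  read b, top X: go to q0, push ε → (q0, bbbbbb, Z)
  ε-move, top Z: go to q2, push XZ → (q2, bbbbbb, XZ)
  read b, top X: go to q0, push ε → (q0, bbbbb, Z)
  ε-move, top Z: go to q2, push XZ → (q2, bbbbb, XZ)
  read b, top X: go to q0, push ε → (q0, bbbb, Z)
  ε-move, top Z: go to q2, push XZ → (q2, bbbb, XZ)
  read b, top X: go to q0, push ε → (q0, bbb, Z)
  ε-move, top Z: go to q2, push XZ → (q2, bbb, XZ)
  read b, top X: go to q0, push ε → (q0, bb, Z)
  ε-move, top Z: go to q2, push XZ → (q2, bb, XZ)
  read b, top X: go to q0, push ε → (q0, b, Z)
  ε-move, top Z: go to q2, push XZ → (q2, b, XZ)
  read b, top X: go to q0, push ε → (q0, ε, Z)
  ε-move, top Z: go to q2, push XZ → (q2, ε, XZ)
All input consumed in state q2 with stack XZ.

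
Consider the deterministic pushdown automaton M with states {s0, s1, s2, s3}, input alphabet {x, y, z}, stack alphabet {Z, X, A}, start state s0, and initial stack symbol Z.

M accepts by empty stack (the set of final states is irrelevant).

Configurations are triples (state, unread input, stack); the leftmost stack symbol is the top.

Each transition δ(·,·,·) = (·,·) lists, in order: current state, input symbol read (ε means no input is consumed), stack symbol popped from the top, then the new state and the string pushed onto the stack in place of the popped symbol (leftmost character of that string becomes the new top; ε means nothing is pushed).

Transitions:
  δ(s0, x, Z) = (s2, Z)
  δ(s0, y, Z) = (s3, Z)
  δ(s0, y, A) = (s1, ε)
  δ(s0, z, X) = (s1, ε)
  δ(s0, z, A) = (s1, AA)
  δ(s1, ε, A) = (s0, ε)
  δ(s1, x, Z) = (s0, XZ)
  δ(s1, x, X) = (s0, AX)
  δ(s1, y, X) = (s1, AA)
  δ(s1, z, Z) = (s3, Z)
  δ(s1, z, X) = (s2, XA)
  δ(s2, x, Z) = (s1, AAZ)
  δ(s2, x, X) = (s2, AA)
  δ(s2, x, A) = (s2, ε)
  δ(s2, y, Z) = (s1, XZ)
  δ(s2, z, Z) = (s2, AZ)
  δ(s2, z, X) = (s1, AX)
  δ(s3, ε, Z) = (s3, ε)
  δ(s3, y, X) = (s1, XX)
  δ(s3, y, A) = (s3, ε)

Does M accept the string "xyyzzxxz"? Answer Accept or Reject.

(s0, xyyzzxxz, Z)
  read x, top Z: go to s2, push Z → (s2, yyzzxxz, Z)
  read y, top Z: go to s1, push XZ → (s1, yzzxxz, XZ)
  read y, top X: go to s1, push AA → (s1, zzxxz, AAZ)
  ε-move, top A: go to s0, push ε → (s0, zzxxz, AZ)
  read z, top A: go to s1, push AA → (s1, zxxz, AAZ)
  ε-move, top A: go to s0, push ε → (s0, zxxz, AZ)
  read z, top A: go to s1, push AA → (s1, xxz, AAZ)
  ε-move, top A: go to s0, push ε → (s0, xxz, AZ)
No transition applies at (s0, xxz, AZ); input not fully consumed.

Reject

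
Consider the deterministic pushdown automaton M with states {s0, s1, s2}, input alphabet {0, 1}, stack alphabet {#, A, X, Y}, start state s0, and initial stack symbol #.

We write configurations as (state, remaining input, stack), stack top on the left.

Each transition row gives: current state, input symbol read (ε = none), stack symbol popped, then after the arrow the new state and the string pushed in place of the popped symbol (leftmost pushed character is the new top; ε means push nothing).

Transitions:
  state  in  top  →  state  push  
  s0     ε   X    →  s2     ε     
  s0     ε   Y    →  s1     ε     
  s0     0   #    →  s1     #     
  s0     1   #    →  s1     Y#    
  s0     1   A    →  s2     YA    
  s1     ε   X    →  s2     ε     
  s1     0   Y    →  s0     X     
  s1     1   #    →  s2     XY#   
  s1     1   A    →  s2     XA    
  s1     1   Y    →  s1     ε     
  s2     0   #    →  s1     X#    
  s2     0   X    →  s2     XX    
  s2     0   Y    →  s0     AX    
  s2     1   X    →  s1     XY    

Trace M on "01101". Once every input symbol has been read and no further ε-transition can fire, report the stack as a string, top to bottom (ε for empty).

(s0, 01101, #)
  read 0, top #: go to s1, push # → (s1, 1101, #)
  read 1, top #: go to s2, push XY# → (s2, 101, XY#)
  read 1, top X: go to s1, push XY → (s1, 01, XYY#)
  ε-move, top X: go to s2, push ε → (s2, 01, YY#)
  read 0, top Y: go to s0, push AX → (s0, 1, AXY#)
  read 1, top A: go to s2, push YA → (s2, ε, YAXY#)
All input consumed in state s2 with stack YAXY#.

YAXY#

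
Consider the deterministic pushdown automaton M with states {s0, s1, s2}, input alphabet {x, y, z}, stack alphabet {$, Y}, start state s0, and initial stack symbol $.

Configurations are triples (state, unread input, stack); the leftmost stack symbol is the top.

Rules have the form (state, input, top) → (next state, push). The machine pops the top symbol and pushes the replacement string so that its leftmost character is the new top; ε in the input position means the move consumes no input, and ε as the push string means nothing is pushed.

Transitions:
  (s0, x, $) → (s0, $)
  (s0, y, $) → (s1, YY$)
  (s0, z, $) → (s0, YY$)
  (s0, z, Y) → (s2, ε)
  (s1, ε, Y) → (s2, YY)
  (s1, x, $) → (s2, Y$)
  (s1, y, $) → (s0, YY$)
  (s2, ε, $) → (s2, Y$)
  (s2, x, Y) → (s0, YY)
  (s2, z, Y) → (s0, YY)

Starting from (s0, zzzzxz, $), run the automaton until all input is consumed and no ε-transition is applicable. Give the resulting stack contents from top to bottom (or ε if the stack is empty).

Y$

(s0, zzzzxz, $) ⊢ (s0, zzzxz, YY$) ⊢ (s2, zzxz, Y$) ⊢ (s0, zxz, YY$) ⊢ (s2, xz, Y$) ⊢ (s0, z, YY$) ⊢ (s2, ε, Y$)
All input consumed in state s2 with stack Y$.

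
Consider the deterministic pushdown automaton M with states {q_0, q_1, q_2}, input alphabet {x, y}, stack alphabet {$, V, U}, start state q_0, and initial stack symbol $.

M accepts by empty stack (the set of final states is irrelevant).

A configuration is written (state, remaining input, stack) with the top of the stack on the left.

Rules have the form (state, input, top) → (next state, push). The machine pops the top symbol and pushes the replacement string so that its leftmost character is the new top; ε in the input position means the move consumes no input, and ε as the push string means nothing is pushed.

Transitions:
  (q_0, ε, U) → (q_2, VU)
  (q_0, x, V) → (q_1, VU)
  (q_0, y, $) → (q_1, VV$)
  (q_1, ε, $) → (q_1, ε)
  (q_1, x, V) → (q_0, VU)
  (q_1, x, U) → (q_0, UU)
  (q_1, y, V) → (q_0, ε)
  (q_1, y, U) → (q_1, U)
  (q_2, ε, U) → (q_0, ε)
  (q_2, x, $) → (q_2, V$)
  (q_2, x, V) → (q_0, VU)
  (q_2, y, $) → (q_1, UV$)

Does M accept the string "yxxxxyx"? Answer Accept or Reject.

(q_0, yxxxxyx, $)
  read y, top $: go to q_1, push VV$ → (q_1, xxxxyx, VV$)
  read x, top V: go to q_0, push VU → (q_0, xxxyx, VUV$)
  read x, top V: go to q_1, push VU → (q_1, xxyx, VUUV$)
  read x, top V: go to q_0, push VU → (q_0, xyx, VUUUV$)
  read x, top V: go to q_1, push VU → (q_1, yx, VUUUUV$)
  read y, top V: go to q_0, push ε → (q_0, x, UUUUV$)
  ε-move, top U: go to q_2, push VU → (q_2, x, VUUUUV$)
  read x, top V: go to q_0, push VU → (q_0, ε, VUUUUUV$)
All input consumed; stack is VUUUUUV$, not empty, and no further ε-move applies.

Reject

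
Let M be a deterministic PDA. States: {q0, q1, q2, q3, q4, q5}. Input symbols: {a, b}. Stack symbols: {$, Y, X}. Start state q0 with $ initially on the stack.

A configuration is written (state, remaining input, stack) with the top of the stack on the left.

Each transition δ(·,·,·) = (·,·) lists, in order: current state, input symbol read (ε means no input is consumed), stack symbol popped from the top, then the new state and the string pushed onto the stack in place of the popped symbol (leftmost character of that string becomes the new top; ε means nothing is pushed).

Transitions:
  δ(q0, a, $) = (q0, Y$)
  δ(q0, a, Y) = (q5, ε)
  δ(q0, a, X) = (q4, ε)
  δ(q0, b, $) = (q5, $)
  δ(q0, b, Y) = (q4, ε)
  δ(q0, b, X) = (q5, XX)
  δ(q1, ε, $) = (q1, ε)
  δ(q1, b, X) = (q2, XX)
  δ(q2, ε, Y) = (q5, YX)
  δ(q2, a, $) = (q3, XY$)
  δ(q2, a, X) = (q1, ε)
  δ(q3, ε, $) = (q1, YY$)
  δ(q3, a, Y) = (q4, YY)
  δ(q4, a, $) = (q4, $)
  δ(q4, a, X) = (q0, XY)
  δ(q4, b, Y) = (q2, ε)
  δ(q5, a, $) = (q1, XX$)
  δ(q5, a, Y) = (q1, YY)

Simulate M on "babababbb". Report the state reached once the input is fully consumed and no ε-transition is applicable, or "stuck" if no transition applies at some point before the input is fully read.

stuck

(q0, babababbb, $) ⊢ (q5, abababbb, $) ⊢ (q1, bababbb, XX$) ⊢ (q2, ababbb, XXX$) ⊢ (q1, babbb, XX$) ⊢ (q2, abbb, XXX$) ⊢ (q1, bbb, XX$) ⊢ (q2, bb, XXX$)
No transition for (q2, b, top X); M blocks with input bb remaining.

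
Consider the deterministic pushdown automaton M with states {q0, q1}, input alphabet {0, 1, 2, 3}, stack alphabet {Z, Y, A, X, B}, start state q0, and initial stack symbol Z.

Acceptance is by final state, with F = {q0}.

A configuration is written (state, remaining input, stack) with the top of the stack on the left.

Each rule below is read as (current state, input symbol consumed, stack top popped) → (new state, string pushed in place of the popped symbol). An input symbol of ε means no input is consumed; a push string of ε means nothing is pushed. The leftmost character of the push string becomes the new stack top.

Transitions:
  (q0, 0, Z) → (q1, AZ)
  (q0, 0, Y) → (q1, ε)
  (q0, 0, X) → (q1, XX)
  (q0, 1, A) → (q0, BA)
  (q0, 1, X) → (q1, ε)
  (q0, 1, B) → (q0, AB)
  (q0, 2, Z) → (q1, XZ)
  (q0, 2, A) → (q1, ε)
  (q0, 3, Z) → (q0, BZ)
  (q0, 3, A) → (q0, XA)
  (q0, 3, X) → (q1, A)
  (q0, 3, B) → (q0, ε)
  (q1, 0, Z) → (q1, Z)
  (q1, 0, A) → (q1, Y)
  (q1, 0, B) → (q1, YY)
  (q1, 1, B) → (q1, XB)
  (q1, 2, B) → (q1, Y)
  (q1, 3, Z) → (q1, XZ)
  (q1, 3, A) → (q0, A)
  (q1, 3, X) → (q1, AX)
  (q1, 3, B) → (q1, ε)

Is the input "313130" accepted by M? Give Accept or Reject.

(q0, 313130, Z)
  read 3, top Z: go to q0, push BZ → (q0, 13130, BZ)
  read 1, top B: go to q0, push AB → (q0, 3130, ABZ)
  read 3, top A: go to q0, push XA → (q0, 130, XABZ)
  read 1, top X: go to q1, push ε → (q1, 30, ABZ)
  read 3, top A: go to q0, push A → (q0, 0, ABZ)
No transition applies at (q0, 0, ABZ); input not fully consumed.

Reject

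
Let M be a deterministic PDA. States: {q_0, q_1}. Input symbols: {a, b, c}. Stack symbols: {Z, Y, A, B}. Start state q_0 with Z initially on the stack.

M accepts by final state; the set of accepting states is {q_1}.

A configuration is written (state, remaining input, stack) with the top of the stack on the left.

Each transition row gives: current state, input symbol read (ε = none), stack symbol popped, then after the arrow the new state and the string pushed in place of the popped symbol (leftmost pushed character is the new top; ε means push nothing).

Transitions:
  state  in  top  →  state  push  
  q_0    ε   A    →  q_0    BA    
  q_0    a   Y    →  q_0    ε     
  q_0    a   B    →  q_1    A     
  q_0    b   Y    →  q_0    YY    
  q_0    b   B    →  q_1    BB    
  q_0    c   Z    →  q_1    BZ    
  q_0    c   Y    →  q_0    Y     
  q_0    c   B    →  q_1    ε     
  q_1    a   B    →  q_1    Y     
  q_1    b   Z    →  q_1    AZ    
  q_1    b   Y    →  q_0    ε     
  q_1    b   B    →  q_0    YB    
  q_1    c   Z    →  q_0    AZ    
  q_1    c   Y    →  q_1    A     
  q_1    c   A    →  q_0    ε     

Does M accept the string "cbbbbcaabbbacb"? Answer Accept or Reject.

Reject

(q_0, cbbbbcaabbbacb, Z)
  read c, top Z: go to q_1, push BZ → (q_1, bbbbcaabbbacb, BZ)
  read b, top B: go to q_0, push YB → (q_0, bbbcaabbbacb, YBZ)
  read b, top Y: go to q_0, push YY → (q_0, bbcaabbbacb, YYBZ)
  read b, top Y: go to q_0, push YY → (q_0, bcaabbbacb, YYYBZ)
  read b, top Y: go to q_0, push YY → (q_0, caabbbacb, YYYYBZ)
  read c, top Y: go to q_0, push Y → (q_0, aabbbacb, YYYYBZ)
  read a, top Y: go to q_0, push ε → (q_0, abbbacb, YYYBZ)
  read a, top Y: go to q_0, push ε → (q_0, bbbacb, YYBZ)
  read b, top Y: go to q_0, push YY → (q_0, bbacb, YYYBZ)
  read b, top Y: go to q_0, push YY → (q_0, bacb, YYYYBZ)
  read b, top Y: go to q_0, push YY → (q_0, acb, YYYYYBZ)
  read a, top Y: go to q_0, push ε → (q_0, cb, YYYYBZ)
  read c, top Y: go to q_0, push Y → (q_0, b, YYYYBZ)
  read b, top Y: go to q_0, push YY → (q_0, ε, YYYYYBZ)
All input consumed; state q_0 ∉ F and no further ε-move applies.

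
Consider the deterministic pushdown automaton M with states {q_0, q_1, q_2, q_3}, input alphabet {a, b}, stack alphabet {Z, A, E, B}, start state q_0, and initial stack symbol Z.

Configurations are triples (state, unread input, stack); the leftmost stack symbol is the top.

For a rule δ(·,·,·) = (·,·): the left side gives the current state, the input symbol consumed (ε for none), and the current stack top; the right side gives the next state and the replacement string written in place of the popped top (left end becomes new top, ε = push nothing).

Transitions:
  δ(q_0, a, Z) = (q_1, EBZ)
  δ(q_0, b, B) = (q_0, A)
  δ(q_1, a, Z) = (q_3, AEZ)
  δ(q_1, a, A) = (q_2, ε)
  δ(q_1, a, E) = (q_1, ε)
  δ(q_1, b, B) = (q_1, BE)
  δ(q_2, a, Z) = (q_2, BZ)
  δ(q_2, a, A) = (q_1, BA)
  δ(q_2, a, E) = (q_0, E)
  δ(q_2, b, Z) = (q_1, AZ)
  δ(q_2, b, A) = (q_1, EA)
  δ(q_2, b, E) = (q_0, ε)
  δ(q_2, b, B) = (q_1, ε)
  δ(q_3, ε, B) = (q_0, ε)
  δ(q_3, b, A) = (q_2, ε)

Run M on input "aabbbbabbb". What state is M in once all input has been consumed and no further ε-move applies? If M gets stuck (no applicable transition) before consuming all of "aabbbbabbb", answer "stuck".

(q_0, aabbbbabbb, Z) ⊢ (q_1, abbbbabbb, EBZ) ⊢ (q_1, bbbbabbb, BZ) ⊢ (q_1, bbbabbb, BEZ) ⊢ (q_1, bbabbb, BEEZ) ⊢ (q_1, babbb, BEEEZ) ⊢ (q_1, abbb, BEEEEZ)
No transition for (q_1, a, top B); M blocks with input abbb remaining.

stuck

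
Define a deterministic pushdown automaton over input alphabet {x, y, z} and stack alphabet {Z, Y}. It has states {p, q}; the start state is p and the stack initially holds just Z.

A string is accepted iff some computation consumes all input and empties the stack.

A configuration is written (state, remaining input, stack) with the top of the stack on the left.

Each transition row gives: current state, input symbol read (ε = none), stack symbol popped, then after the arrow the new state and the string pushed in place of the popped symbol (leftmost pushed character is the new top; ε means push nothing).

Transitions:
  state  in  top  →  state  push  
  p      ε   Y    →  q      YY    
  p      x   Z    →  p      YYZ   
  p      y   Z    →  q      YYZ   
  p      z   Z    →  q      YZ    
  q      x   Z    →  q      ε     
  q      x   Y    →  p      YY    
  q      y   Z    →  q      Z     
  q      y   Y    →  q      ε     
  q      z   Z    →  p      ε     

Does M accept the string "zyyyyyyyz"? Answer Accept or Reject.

(p, zyyyyyyyz, Z) ⊢ (q, yyyyyyyz, YZ) ⊢ (q, yyyyyyz, Z) ⊢ (q, yyyyyz, Z) ⊢ (q, yyyyz, Z) ⊢ (q, yyyz, Z) ⊢ (q, yyz, Z) ⊢ (q, yz, Z) ⊢ (q, z, Z) ⊢ (p, ε, ε)
All input consumed and the stack is empty.

Accept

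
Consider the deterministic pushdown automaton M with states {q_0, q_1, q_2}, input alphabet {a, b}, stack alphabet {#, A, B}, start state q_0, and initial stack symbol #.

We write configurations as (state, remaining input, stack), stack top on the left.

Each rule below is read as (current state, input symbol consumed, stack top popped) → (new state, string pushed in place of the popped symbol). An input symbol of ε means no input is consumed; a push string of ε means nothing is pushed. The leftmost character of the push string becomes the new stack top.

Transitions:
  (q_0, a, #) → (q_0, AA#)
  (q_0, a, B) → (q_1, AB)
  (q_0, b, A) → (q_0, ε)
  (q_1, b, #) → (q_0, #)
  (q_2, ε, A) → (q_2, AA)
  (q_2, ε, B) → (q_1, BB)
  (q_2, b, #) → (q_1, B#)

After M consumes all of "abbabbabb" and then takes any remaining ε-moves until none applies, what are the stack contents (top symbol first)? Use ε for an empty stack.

#

(q_0, abbabbabb, #)
  read a, top #: go to q_0, push AA# → (q_0, bbabbabb, AA#)
  read b, top A: go to q_0, push ε → (q_0, babbabb, A#)
  read b, top A: go to q_0, push ε → (q_0, abbabb, #)
  read a, top #: go to q_0, push AA# → (q_0, bbabb, AA#)
  read b, top A: go to q_0, push ε → (q_0, babb, A#)
  read b, top A: go to q_0, push ε → (q_0, abb, #)
  read a, top #: go to q_0, push AA# → (q_0, bb, AA#)
  read b, top A: go to q_0, push ε → (q_0, b, A#)
  read b, top A: go to q_0, push ε → (q_0, ε, #)
All input consumed in state q_0 with stack #.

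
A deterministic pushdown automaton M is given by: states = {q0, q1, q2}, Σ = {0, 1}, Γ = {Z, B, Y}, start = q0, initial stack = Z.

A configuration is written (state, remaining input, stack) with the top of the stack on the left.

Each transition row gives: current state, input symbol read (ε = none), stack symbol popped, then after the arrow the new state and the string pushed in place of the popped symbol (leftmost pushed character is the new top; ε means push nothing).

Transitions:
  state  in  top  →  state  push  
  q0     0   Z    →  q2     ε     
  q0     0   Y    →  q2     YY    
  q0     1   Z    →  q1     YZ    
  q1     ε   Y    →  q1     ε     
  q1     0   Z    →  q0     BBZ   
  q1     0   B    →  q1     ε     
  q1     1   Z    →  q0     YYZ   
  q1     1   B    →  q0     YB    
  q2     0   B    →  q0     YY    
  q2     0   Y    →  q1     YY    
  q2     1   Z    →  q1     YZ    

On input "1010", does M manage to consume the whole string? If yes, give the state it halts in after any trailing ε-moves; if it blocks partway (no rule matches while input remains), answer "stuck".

(q0, 1010, Z)
  read 1, top Z: go to q1, push YZ → (q1, 010, YZ)
  ε-move, top Y: go to q1, push ε → (q1, 010, Z)
  read 0, top Z: go to q0, push BBZ → (q0, 10, BBZ)
No transition for (q0, 1, top B); M blocks with input 10 remaining.

stuck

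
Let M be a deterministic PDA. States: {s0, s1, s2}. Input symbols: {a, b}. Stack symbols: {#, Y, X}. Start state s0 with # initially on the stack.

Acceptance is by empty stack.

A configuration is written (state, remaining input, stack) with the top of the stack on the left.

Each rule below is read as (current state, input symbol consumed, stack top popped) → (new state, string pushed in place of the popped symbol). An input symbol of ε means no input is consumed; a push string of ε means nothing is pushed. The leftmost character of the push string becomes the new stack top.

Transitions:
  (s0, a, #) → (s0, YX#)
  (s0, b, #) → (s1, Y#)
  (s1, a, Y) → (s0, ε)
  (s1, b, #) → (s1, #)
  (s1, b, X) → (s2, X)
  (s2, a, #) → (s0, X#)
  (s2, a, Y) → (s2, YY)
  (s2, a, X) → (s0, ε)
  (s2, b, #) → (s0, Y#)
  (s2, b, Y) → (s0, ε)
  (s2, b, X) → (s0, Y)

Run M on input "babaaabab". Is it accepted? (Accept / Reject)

(s0, babaaabab, #) ⊢ (s1, abaaabab, Y#) ⊢ (s0, baaabab, #) ⊢ (s1, aaabab, Y#) ⊢ (s0, aabab, #) ⊢ (s0, abab, YX#)
No transition applies at (s0, abab, YX#); input not fully consumed.

Reject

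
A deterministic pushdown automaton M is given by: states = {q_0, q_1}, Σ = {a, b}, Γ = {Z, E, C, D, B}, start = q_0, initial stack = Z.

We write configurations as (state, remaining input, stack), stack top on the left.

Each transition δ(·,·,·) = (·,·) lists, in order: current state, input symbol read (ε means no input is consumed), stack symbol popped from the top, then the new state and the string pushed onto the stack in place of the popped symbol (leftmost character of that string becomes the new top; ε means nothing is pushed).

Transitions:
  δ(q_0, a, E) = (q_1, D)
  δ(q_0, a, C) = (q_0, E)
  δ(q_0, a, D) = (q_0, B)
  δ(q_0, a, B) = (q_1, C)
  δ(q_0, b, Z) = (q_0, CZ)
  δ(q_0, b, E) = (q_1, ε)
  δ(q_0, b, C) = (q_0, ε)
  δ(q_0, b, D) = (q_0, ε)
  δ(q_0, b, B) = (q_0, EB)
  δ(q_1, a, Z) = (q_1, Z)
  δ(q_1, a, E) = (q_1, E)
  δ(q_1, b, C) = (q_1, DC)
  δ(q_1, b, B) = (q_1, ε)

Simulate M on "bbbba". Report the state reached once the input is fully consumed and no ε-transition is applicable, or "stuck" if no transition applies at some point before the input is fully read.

(q_0, bbbba, Z) ⊢ (q_0, bbba, CZ) ⊢ (q_0, bba, Z) ⊢ (q_0, ba, CZ) ⊢ (q_0, a, Z)
No transition for (q_0, a, top Z); M blocks with input a remaining.

stuck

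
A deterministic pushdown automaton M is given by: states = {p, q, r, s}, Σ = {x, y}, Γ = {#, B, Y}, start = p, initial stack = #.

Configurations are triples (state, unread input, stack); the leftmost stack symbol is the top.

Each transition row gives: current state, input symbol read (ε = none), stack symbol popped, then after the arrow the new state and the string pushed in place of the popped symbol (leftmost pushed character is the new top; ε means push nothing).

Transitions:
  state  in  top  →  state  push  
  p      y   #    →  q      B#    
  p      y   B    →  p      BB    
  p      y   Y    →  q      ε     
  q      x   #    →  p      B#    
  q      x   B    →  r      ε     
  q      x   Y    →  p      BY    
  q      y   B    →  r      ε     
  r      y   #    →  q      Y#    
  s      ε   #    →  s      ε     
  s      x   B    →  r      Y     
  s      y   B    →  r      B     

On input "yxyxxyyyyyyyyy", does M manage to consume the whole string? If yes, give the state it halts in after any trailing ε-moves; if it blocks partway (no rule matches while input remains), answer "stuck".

stuck

(p, yxyxxyyyyyyyyy, #)
  read y, top #: go to q, push B# → (q, xyxxyyyyyyyyy, B#)
  read x, top B: go to r, push ε → (r, yxxyyyyyyyyy, #)
  read y, top #: go to q, push Y# → (q, xxyyyyyyyyy, Y#)
  read x, top Y: go to p, push BY → (p, xyyyyyyyyy, BY#)
No transition for (p, x, top B); M blocks with input xyyyyyyyyy remaining.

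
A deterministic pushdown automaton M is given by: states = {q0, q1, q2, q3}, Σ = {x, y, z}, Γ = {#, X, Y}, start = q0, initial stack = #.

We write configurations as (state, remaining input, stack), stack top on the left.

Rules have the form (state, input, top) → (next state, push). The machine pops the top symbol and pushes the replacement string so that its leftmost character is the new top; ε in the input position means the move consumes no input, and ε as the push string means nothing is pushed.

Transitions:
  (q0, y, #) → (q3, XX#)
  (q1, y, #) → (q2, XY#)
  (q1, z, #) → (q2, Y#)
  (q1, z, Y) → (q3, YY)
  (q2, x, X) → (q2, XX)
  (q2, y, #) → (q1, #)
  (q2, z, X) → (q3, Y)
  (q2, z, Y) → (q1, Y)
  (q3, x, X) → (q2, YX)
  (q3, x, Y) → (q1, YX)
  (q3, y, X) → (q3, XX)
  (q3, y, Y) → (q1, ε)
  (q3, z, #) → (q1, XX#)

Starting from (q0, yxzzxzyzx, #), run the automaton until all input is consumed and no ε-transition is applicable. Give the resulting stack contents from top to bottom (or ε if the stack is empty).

YXYXYXX#

(q0, yxzzxzyzx, #)
  read y, top #: go to q3, push XX# → (q3, xzzxzyzx, XX#)
  read x, top X: go to q2, push YX → (q2, zzxzyzx, YXX#)
  read z, top Y: go to q1, push Y → (q1, zxzyzx, YXX#)
  read z, top Y: go to q3, push YY → (q3, xzyzx, YYXX#)
  read x, top Y: go to q1, push YX → (q1, zyzx, YXYXX#)
  read z, top Y: go to q3, push YY → (q3, yzx, YYXYXX#)
  read y, top Y: go to q1, push ε → (q1, zx, YXYXX#)
  read z, top Y: go to q3, push YY → (q3, x, YYXYXX#)
  read x, top Y: go to q1, push YX → (q1, ε, YXYXYXX#)
All input consumed in state q1 with stack YXYXYXX#.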